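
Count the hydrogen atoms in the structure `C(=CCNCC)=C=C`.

Hydrogens are implicit in SMILES; fill each atom to its normal valence:
  3 × C: 2 H each → 6
  2 × C: no H
  1 × C: 3 H
  1 × C: 1 H
  1 × N: 1 H
  Total hydrogens = 11.

11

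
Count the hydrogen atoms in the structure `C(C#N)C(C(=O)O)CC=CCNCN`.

15

Hydrogens are implicit in SMILES; fill each atom to its normal valence:
  4 × C: 2 H each → 8
  3 × C: 1 H each → 3
  2 × C: no H
  1 × N: 2 H
  1 × N: 1 H
  1 × N: no H
  1 × O: 1 H
  1 × O: no H
  Total hydrogens = 15.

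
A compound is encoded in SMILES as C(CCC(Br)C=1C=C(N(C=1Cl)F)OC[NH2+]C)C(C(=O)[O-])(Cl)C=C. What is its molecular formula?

C14H18BrCl2FN2O3

Heavy atoms from the SMILES: 1 Br, 14 C, 2 Cl, 1 F, 2 N, 3 O.
Implicit hydrogens by atom environment:
  5 × C: 2 H each → 10
  3 × C (aromatic): no H
  2 × C: 1 H each → 2
  2 × C: no H
  2 × Cl: no H
  2 × O: no H
  1 × Br: no H
  1 × C: 3 H
  1 × C (aromatic): 1 H
  1 × F: no H
  1 × N (charge +1): 2 H
  1 × N (aromatic): no H
  1 × O (charge -1): no H
  Total hydrogens = 18.
Molecular formula: C14H18BrCl2FN2O3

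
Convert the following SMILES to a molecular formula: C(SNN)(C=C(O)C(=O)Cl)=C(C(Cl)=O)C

C7H8Cl2N2O3S

Heavy atoms from the SMILES: 7 C, 2 Cl, 2 N, 3 O, 1 S.
Implicit hydrogens by atom environment:
  5 × C: no H
  2 × Cl: no H
  2 × O: no H
  1 × C: 3 H
  1 × C: 1 H
  1 × N: 2 H
  1 × N: 1 H
  1 × O: 1 H
  1 × S: no H
  Total hydrogens = 8.
Molecular formula: C7H8Cl2N2O3S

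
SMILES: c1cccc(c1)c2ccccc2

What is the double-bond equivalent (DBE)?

8

Molecular formula from the SMILES: C12H10.
DoU = (2C + 2 + N − H − X)/2 = (2·12 + 2 + 0 − 10 − 0)/2 = 16/2 = 8.
(Structurally: 2 ring(s) + 6 π bond(s) = 8.)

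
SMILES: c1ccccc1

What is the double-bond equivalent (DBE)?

4

Molecular formula from the SMILES: C6H6.
DoU = (2C + 2 + N − H − X)/2 = (2·6 + 2 + 0 − 6 − 0)/2 = 8/2 = 4.
(Structurally: 1 ring(s) + 3 π bond(s) = 4.)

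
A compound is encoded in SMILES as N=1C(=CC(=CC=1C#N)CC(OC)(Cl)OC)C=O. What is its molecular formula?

Heavy atoms from the SMILES: 11 C, 1 Cl, 2 N, 3 O.
Implicit hydrogens by atom environment:
  3 × C (aromatic): no H
  3 × O: no H
  2 × C: 3 H each → 6
  2 × C (aromatic): 1 H each → 2
  2 × C: no H
  1 × C: 2 H
  1 × C: 1 H
  1 × Cl: no H
  1 × N (aromatic): no H
  1 × N: no H
  Total hydrogens = 11.
Molecular formula: C11H11ClN2O3

C11H11ClN2O3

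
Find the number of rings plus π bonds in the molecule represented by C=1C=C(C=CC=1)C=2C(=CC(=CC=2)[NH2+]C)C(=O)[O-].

9

Molecular formula from the SMILES: C14H13NO2.
DoU = (2C + 2 + N − H − X)/2 = (2·14 + 2 + 1 − 13 − 0)/2 = 18/2 = 9.
(Structurally: 2 ring(s) + 7 π bond(s) = 9.)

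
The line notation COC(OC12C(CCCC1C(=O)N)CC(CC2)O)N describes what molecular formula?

C13H24N2O4

Heavy atoms from the SMILES: 13 C, 2 N, 4 O.
Implicit hydrogens by atom environment:
  6 × C: 2 H each → 12
  4 × C: 1 H each → 4
  3 × O: no H
  2 × C: no H
  2 × N: 2 H each → 4
  1 × C: 3 H
  1 × O: 1 H
  Total hydrogens = 24.
Molecular formula: C13H24N2O4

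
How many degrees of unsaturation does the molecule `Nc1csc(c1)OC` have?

3

Molecular formula from the SMILES: C5H7NOS.
DoU = (2C + 2 + N − H − X)/2 = (2·5 + 2 + 1 − 7 − 0)/2 = 6/2 = 3.
(Structurally: 1 ring(s) + 2 π bond(s) = 3.)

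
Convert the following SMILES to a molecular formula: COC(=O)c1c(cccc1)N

C8H9NO2

Heavy atoms from the SMILES: 8 C, 1 N, 2 O.
Implicit hydrogens by atom environment:
  4 × C (aromatic): 1 H each → 4
  2 × C (aromatic): no H
  2 × O: no H
  1 × C: 3 H
  1 × C: no H
  1 × N: 2 H
  Total hydrogens = 9.
Molecular formula: C8H9NO2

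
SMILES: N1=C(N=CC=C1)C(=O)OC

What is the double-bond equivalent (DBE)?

5

Molecular formula from the SMILES: C6H6N2O2.
DoU = (2C + 2 + N − H − X)/2 = (2·6 + 2 + 2 − 6 − 0)/2 = 10/2 = 5.
(Structurally: 1 ring(s) + 4 π bond(s) = 5.)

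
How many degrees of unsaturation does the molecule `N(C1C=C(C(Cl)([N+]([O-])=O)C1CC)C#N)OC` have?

Molecular formula from the SMILES: C9H12ClN3O3.
DoU = (2C + 2 + N − H − X)/2 = (2·9 + 2 + 3 − 12 − 1)/2 = 10/2 = 5.
(Structurally: 1 ring(s) + 4 π bond(s) = 5.)

5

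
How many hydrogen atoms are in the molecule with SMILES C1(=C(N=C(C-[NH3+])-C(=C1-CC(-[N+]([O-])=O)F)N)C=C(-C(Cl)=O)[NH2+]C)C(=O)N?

18

Hydrogens are implicit in SMILES; fill each atom to its normal valence:
  5 × C (aromatic): no H
  3 × C: no H
  3 × O: no H
  2 × C: 2 H each → 4
  2 × C: 1 H each → 2
  2 × N: 2 H each → 4
  1 × C: 3 H
  1 × Cl: no H
  1 × F: no H
  1 × N (charge +1): 3 H
  1 × N (charge +1): 2 H
  1 × N (aromatic): no H
  1 × N (charge +1): no H
  1 × O (charge -1): no H
  Total hydrogens = 18.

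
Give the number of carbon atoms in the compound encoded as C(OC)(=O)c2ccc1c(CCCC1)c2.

The symbol for carbon appears 12 times in the SMILES. Lowercase c denotes aromatic carbon and counts toward C.

12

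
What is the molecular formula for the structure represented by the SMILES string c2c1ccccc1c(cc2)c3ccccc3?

C16H12

Heavy atoms from the SMILES: 16 C.
Implicit hydrogens by atom environment:
  12 × C (aromatic): 1 H each → 12
  4 × C (aromatic): no H
  Total hydrogens = 12.
Molecular formula: C16H12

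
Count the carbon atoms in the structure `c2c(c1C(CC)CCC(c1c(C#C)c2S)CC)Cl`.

The symbol for carbon appears 16 times in the SMILES. Lowercase c denotes aromatic carbon and counts toward C.

16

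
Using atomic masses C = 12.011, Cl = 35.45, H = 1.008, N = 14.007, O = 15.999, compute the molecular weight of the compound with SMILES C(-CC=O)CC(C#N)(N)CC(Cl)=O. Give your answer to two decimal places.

Molecular formula: C8H11ClN2O2.
M = 8×12.011 + 1×35.45 + 11×1.008 + 2×14.007 + 2×15.999 = 202.64 g/mol.

202.64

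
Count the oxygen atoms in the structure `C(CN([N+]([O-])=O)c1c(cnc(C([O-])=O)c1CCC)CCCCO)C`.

The symbol for oxygen appears 5 times in the SMILES.

5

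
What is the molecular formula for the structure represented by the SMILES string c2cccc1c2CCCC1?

C10H12

Heavy atoms from the SMILES: 10 C.
Implicit hydrogens by atom environment:
  4 × C: 2 H each → 8
  4 × C (aromatic): 1 H each → 4
  2 × C (aromatic): no H
  Total hydrogens = 12.
Molecular formula: C10H12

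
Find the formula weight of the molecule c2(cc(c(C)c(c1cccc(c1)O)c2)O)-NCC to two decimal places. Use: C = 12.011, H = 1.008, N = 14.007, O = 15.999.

Molecular formula: C15H17NO2.
M = 15×12.011 + 17×1.008 + 1×14.007 + 2×15.999 = 243.31 g/mol.

243.31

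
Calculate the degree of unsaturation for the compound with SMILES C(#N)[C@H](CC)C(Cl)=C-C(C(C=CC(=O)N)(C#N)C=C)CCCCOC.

8

Molecular formula from the SMILES: C19H26ClN3O2.
DoU = (2C + 2 + N − H − X)/2 = (2·19 + 2 + 3 − 26 − 1)/2 = 16/2 = 8.
(Structurally: 0 ring(s) + 8 π bond(s) = 8.)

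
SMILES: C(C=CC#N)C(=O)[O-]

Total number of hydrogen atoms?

Hydrogens are implicit in SMILES; fill each atom to its normal valence:
  2 × C: 1 H each → 2
  2 × C: no H
  1 × C: 2 H
  1 × N: no H
  1 × O: no H
  1 × O (charge -1): no H
  Total hydrogens = 4.

4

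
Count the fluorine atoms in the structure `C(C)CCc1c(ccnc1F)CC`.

The symbol for fluorine appears 1 time in the SMILES.

1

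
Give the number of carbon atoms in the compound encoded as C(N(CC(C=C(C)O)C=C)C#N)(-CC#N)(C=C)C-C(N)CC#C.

The symbol for carbon appears 18 times in the SMILES.

18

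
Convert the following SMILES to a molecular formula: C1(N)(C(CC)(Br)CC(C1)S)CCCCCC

C13H26BrNS

Heavy atoms from the SMILES: 1 Br, 13 C, 1 N, 1 S.
Implicit hydrogens by atom environment:
  8 × C: 2 H each → 16
  2 × C: 3 H each → 6
  2 × C: no H
  1 × Br: no H
  1 × C: 1 H
  1 × N: 2 H
  1 × S: 1 H
  Total hydrogens = 26.
Molecular formula: C13H26BrNS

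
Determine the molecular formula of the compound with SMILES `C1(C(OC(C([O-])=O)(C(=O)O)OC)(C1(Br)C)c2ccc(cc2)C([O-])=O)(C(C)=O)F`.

Heavy atoms from the SMILES: 1 Br, 17 C, 1 F, 9 O.
Implicit hydrogens by atom environment:
  8 × C: no H
  6 × O: no H
  4 × C (aromatic): 1 H each → 4
  3 × C: 3 H each → 9
  2 × C (aromatic): no H
  2 × O (charge -1): no H
  1 × Br: no H
  1 × F: no H
  1 × O: 1 H
  Total hydrogens = 14.
Net charge -2.
Molecular formula: [C17H14BrFO9]2-

[C17H14BrFO9]2-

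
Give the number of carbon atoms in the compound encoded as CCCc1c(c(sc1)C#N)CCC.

11

The symbol for carbon appears 11 times in the SMILES. Lowercase c denotes aromatic carbon and counts toward C.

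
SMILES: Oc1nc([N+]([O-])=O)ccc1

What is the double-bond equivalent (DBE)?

5

Molecular formula from the SMILES: C5H4N2O3.
DoU = (2C + 2 + N − H − X)/2 = (2·5 + 2 + 2 − 4 − 0)/2 = 10/2 = 5.
(Structurally: 1 ring(s) + 4 π bond(s) = 5.)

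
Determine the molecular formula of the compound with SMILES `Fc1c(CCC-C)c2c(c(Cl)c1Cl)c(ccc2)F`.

Heavy atoms from the SMILES: 14 C, 2 Cl, 2 F.
Implicit hydrogens by atom environment:
  7 × C (aromatic): no H
  3 × C: 2 H each → 6
  3 × C (aromatic): 1 H each → 3
  2 × Cl: no H
  2 × F: no H
  1 × C: 3 H
  Total hydrogens = 12.
Molecular formula: C14H12Cl2F2

C14H12Cl2F2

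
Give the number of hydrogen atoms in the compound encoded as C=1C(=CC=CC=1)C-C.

10

Hydrogens are implicit in SMILES; fill each atom to its normal valence:
  5 × C (aromatic): 1 H each → 5
  1 × C: 3 H
  1 × C: 2 H
  1 × C (aromatic): no H
  Total hydrogens = 10.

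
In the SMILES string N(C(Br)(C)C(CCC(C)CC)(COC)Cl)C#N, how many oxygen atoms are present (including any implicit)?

1

The symbol for oxygen appears 1 time in the SMILES.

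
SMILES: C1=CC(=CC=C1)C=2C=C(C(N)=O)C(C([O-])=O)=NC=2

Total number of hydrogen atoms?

9

Hydrogens are implicit in SMILES; fill each atom to its normal valence:
  7 × C (aromatic): 1 H each → 7
  4 × C (aromatic): no H
  2 × C: no H
  2 × O: no H
  1 × N: 2 H
  1 × N (aromatic): no H
  1 × O (charge -1): no H
  Total hydrogens = 9.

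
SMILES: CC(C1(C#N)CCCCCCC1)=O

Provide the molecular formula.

C11H17NO

Heavy atoms from the SMILES: 11 C, 1 N, 1 O.
Implicit hydrogens by atom environment:
  7 × C: 2 H each → 14
  3 × C: no H
  1 × C: 3 H
  1 × N: no H
  1 × O: no H
  Total hydrogens = 17.
Molecular formula: C11H17NO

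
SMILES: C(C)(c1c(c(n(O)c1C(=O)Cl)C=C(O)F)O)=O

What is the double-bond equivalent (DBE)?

6

Molecular formula from the SMILES: C9H7ClFNO5.
DoU = (2C + 2 + N − H − X)/2 = (2·9 + 2 + 1 − 7 − 2)/2 = 12/2 = 6.
(Structurally: 1 ring(s) + 5 π bond(s) = 6.)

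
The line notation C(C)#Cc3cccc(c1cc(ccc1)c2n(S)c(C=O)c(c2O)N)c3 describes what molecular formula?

C20H16N2O2S

Heavy atoms from the SMILES: 20 C, 2 N, 2 O, 1 S.
Implicit hydrogens by atom environment:
  8 × C (aromatic): 1 H each → 8
  8 × C (aromatic): no H
  2 × C: no H
  1 × C: 3 H
  1 × C: 1 H
  1 × N: 2 H
  1 × N (aromatic): no H
  1 × O: 1 H
  1 × O: no H
  1 × S: 1 H
  Total hydrogens = 16.
Molecular formula: C20H16N2O2S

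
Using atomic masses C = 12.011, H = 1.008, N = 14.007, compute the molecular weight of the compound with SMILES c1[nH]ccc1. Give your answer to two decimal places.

67.09

Molecular formula: C4H5N.
M = 4×12.011 + 5×1.008 + 1×14.007 = 67.09 g/mol.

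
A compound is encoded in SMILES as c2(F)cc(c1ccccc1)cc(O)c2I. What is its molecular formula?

Heavy atoms from the SMILES: 12 C, 1 F, 1 I, 1 O.
Implicit hydrogens by atom environment:
  7 × C (aromatic): 1 H each → 7
  5 × C (aromatic): no H
  1 × F: no H
  1 × I: no H
  1 × O: 1 H
  Total hydrogens = 8.
Molecular formula: C12H8FIO

C12H8FIO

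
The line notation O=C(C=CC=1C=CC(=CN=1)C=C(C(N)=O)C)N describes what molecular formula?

Heavy atoms from the SMILES: 12 C, 3 N, 2 O.
Implicit hydrogens by atom environment:
  3 × C (aromatic): 1 H each → 3
  3 × C: 1 H each → 3
  3 × C: no H
  2 × C (aromatic): no H
  2 × N: 2 H each → 4
  2 × O: no H
  1 × C: 3 H
  1 × N (aromatic): no H
  Total hydrogens = 13.
Molecular formula: C12H13N3O2

C12H13N3O2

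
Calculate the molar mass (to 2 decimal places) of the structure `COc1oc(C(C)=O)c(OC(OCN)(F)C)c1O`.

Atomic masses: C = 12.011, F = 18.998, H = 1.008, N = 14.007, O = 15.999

263.22

Molecular formula: C10H14FNO6.
M = 10×12.011 + 1×18.998 + 14×1.008 + 1×14.007 + 6×15.999 = 263.22 g/mol.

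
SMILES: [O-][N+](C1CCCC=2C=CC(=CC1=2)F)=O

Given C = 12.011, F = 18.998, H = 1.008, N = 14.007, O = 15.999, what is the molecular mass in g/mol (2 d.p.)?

Molecular formula: C10H10FNO2.
M = 10×12.011 + 1×18.998 + 10×1.008 + 1×14.007 + 2×15.999 = 195.19 g/mol.

195.19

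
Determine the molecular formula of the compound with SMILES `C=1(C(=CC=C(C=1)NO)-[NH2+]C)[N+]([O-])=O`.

C7H10N3O3+

Heavy atoms from the SMILES: 7 C, 3 N, 3 O.
Implicit hydrogens by atom environment:
  3 × C (aromatic): 1 H each → 3
  3 × C (aromatic): no H
  1 × C: 3 H
  1 × N (charge +1): 2 H
  1 × N: 1 H
  1 × N (charge +1): no H
  1 × O: 1 H
  1 × O: no H
  1 × O (charge -1): no H
  Total hydrogens = 10.
Net charge +1.
Molecular formula: C7H10N3O3+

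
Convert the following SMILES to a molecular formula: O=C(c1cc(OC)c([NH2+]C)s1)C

C8H12NO2S+

Heavy atoms from the SMILES: 8 C, 1 N, 2 O, 1 S.
Implicit hydrogens by atom environment:
  3 × C: 3 H each → 9
  3 × C (aromatic): no H
  2 × O: no H
  1 × C (aromatic): 1 H
  1 × C: no H
  1 × N (charge +1): 2 H
  1 × S (aromatic): no H
  Total hydrogens = 12.
Net charge +1.
Molecular formula: C8H12NO2S+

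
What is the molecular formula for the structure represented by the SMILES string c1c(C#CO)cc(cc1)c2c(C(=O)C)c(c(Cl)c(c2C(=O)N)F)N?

C17H12ClFN2O3

Heavy atoms from the SMILES: 17 C, 1 Cl, 1 F, 2 N, 3 O.
Implicit hydrogens by atom environment:
  8 × C (aromatic): no H
  4 × C (aromatic): 1 H each → 4
  4 × C: no H
  2 × N: 2 H each → 4
  2 × O: no H
  1 × C: 3 H
  1 × Cl: no H
  1 × F: no H
  1 × O: 1 H
  Total hydrogens = 12.
Molecular formula: C17H12ClFN2O3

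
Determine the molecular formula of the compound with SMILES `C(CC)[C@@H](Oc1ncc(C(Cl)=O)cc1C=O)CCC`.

C14H18ClNO3

Heavy atoms from the SMILES: 14 C, 1 Cl, 1 N, 3 O.
Implicit hydrogens by atom environment:
  4 × C: 2 H each → 8
  3 × C (aromatic): no H
  3 × O: no H
  2 × C: 3 H each → 6
  2 × C (aromatic): 1 H each → 2
  2 × C: 1 H each → 2
  1 × C: no H
  1 × Cl: no H
  1 × N (aromatic): no H
  Total hydrogens = 18.
Molecular formula: C14H18ClNO3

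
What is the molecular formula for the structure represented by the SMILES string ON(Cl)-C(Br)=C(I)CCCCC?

Heavy atoms from the SMILES: 1 Br, 7 C, 1 Cl, 1 I, 1 N, 1 O.
Implicit hydrogens by atom environment:
  4 × C: 2 H each → 8
  2 × C: no H
  1 × Br: no H
  1 × C: 3 H
  1 × Cl: no H
  1 × I: no H
  1 × N: no H
  1 × O: 1 H
  Total hydrogens = 12.
Molecular formula: C7H12BrClINO

C7H12BrClINO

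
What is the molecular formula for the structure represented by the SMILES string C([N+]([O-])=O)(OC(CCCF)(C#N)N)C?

C7H12FN3O3

Heavy atoms from the SMILES: 7 C, 1 F, 3 N, 3 O.
Implicit hydrogens by atom environment:
  3 × C: 2 H each → 6
  2 × C: no H
  2 × O: no H
  1 × C: 3 H
  1 × C: 1 H
  1 × F: no H
  1 × N: 2 H
  1 × N: no H
  1 × N (charge +1): no H
  1 × O (charge -1): no H
  Total hydrogens = 12.
Molecular formula: C7H12FN3O3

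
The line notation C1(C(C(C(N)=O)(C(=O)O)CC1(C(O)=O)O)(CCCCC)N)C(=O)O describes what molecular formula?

C14H22N2O8

Heavy atoms from the SMILES: 14 C, 2 N, 8 O.
Implicit hydrogens by atom environment:
  7 × C: no H
  5 × C: 2 H each → 10
  4 × O: 1 H each → 4
  4 × O: no H
  2 × N: 2 H each → 4
  1 × C: 3 H
  1 × C: 1 H
  Total hydrogens = 22.
Molecular formula: C14H22N2O8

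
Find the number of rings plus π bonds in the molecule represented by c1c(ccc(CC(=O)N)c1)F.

5

Molecular formula from the SMILES: C8H8FNO.
DoU = (2C + 2 + N − H − X)/2 = (2·8 + 2 + 1 − 8 − 1)/2 = 10/2 = 5.
(Structurally: 1 ring(s) + 4 π bond(s) = 5.)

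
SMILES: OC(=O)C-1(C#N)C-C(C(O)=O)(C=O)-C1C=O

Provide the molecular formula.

C9H7NO6

Heavy atoms from the SMILES: 9 C, 1 N, 6 O.
Implicit hydrogens by atom environment:
  5 × C: no H
  4 × O: no H
  3 × C: 1 H each → 3
  2 × O: 1 H each → 2
  1 × C: 2 H
  1 × N: no H
  Total hydrogens = 7.
Molecular formula: C9H7NO6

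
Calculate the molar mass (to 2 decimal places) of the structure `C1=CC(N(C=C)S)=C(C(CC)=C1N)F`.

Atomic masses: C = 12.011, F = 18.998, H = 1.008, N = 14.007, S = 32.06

212.29

Molecular formula: C10H13FN2S.
M = 10×12.011 + 1×18.998 + 13×1.008 + 2×14.007 + 1×32.06 = 212.29 g/mol.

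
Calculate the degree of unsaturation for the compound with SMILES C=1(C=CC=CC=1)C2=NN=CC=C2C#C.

Molecular formula from the SMILES: C12H8N2.
DoU = (2C + 2 + N − H − X)/2 = (2·12 + 2 + 2 − 8 − 0)/2 = 20/2 = 10.
(Structurally: 2 ring(s) + 8 π bond(s) = 10.)

10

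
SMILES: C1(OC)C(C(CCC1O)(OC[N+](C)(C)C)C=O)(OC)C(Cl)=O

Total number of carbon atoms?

14

The symbol for carbon appears 14 times in the SMILES. (Cl is a single chlorine, not C + l.)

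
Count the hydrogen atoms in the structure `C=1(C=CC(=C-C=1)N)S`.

Hydrogens are implicit in SMILES; fill each atom to its normal valence:
  4 × C (aromatic): 1 H each → 4
  2 × C (aromatic): no H
  1 × N: 2 H
  1 × S: 1 H
  Total hydrogens = 7.

7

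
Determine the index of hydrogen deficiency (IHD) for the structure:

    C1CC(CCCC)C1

1

Molecular formula from the SMILES: C8H16.
DoU = (2C + 2 + N − H − X)/2 = (2·8 + 2 + 0 − 16 − 0)/2 = 2/2 = 1.
(Structurally: 1 ring(s) + 0 π bond(s) = 1.)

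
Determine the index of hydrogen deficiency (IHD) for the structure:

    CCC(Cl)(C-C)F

Molecular formula from the SMILES: C5H10ClF.
DoU = (2C + 2 + N − H − X)/2 = (2·5 + 2 + 0 − 10 − 2)/2 = 0/2 = 0.
(Structurally: 0 ring(s) + 0 π bond(s) = 0.)

0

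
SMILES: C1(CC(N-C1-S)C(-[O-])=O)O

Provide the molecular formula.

C5H8NO3S-

Heavy atoms from the SMILES: 5 C, 1 N, 3 O, 1 S.
Implicit hydrogens by atom environment:
  3 × C: 1 H each → 3
  1 × C: 2 H
  1 × C: no H
  1 × N: 1 H
  1 × O: 1 H
  1 × O: no H
  1 × O (charge -1): no H
  1 × S: 1 H
  Total hydrogens = 8.
Net charge -1.
Molecular formula: C5H8NO3S-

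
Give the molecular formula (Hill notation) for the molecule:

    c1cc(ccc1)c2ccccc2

Heavy atoms from the SMILES: 12 C.
Implicit hydrogens by atom environment:
  10 × C (aromatic): 1 H each → 10
  2 × C (aromatic): no H
  Total hydrogens = 10.
Molecular formula: C12H10

C12H10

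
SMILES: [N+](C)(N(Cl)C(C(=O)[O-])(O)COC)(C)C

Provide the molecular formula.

Heavy atoms from the SMILES: 7 C, 1 Cl, 2 N, 4 O.
Implicit hydrogens by atom environment:
  4 × C: 3 H each → 12
  2 × C: no H
  2 × O: no H
  1 × C: 2 H
  1 × Cl: no H
  1 × N: no H
  1 × N (charge +1): no H
  1 × O: 1 H
  1 × O (charge -1): no H
  Total hydrogens = 15.
Molecular formula: C7H15ClN2O4

C7H15ClN2O4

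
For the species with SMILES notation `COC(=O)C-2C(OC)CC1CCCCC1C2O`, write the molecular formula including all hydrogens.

Heavy atoms from the SMILES: 13 C, 4 O.
Implicit hydrogens by atom environment:
  5 × C: 2 H each → 10
  5 × C: 1 H each → 5
  3 × O: no H
  2 × C: 3 H each → 6
  1 × C: no H
  1 × O: 1 H
  Total hydrogens = 22.
Molecular formula: C13H22O4

C13H22O4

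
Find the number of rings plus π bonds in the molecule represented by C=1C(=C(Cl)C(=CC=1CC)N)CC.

Molecular formula from the SMILES: C10H14ClN.
DoU = (2C + 2 + N − H − X)/2 = (2·10 + 2 + 1 − 14 − 1)/2 = 8/2 = 4.
(Structurally: 1 ring(s) + 3 π bond(s) = 4.)

4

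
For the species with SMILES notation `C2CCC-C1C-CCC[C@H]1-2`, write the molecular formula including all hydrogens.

Heavy atoms from the SMILES: 10 C.
Implicit hydrogens by atom environment:
  8 × C: 2 H each → 16
  2 × C: 1 H each → 2
  Total hydrogens = 18.
Molecular formula: C10H18

C10H18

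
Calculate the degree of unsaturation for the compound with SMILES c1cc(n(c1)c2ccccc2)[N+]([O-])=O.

8

Molecular formula from the SMILES: C10H8N2O2.
DoU = (2C + 2 + N − H − X)/2 = (2·10 + 2 + 2 − 8 − 0)/2 = 16/2 = 8.
(Structurally: 2 ring(s) + 6 π bond(s) = 8.)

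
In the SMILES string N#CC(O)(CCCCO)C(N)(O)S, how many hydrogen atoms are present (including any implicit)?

Hydrogens are implicit in SMILES; fill each atom to its normal valence:
  4 × C: 2 H each → 8
  3 × C: no H
  3 × O: 1 H each → 3
  1 × N: 2 H
  1 × N: no H
  1 × S: 1 H
  Total hydrogens = 14.

14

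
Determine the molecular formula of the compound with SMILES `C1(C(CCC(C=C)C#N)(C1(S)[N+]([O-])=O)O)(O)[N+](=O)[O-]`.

C9H11N3O6S

Heavy atoms from the SMILES: 9 C, 3 N, 6 O, 1 S.
Implicit hydrogens by atom environment:
  4 × C: no H
  3 × C: 2 H each → 6
  2 × C: 1 H each → 2
  2 × N (charge +1): no H
  2 × O: 1 H each → 2
  2 × O: no H
  2 × O (charge -1): no H
  1 × N: no H
  1 × S: 1 H
  Total hydrogens = 11.
Molecular formula: C9H11N3O6S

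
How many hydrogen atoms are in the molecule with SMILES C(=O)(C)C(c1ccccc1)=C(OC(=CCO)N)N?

Hydrogens are implicit in SMILES; fill each atom to its normal valence:
  5 × C (aromatic): 1 H each → 5
  4 × C: no H
  2 × N: 2 H each → 4
  2 × O: no H
  1 × C: 3 H
  1 × C: 2 H
  1 × C: 1 H
  1 × C (aromatic): no H
  1 × O: 1 H
  Total hydrogens = 16.

16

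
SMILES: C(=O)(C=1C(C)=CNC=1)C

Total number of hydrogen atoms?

9

Hydrogens are implicit in SMILES; fill each atom to its normal valence:
  2 × C: 3 H each → 6
  2 × C (aromatic): 1 H each → 2
  2 × C (aromatic): no H
  1 × C: no H
  1 × N (aromatic): 1 H
  1 × O: no H
  Total hydrogens = 9.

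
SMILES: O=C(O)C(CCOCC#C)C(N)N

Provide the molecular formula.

Heavy atoms from the SMILES: 8 C, 2 N, 3 O.
Implicit hydrogens by atom environment:
  3 × C: 2 H each → 6
  3 × C: 1 H each → 3
  2 × C: no H
  2 × N: 2 H each → 4
  2 × O: no H
  1 × O: 1 H
  Total hydrogens = 14.
Molecular formula: C8H14N2O3

C8H14N2O3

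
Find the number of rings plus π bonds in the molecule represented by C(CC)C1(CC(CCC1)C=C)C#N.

4

Molecular formula from the SMILES: C12H19N.
DoU = (2C + 2 + N − H − X)/2 = (2·12 + 2 + 1 − 19 − 0)/2 = 8/2 = 4.
(Structurally: 1 ring(s) + 3 π bond(s) = 4.)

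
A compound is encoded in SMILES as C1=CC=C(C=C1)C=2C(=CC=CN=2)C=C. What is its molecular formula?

Heavy atoms from the SMILES: 13 C, 1 N.
Implicit hydrogens by atom environment:
  8 × C (aromatic): 1 H each → 8
  3 × C (aromatic): no H
  1 × C: 2 H
  1 × C: 1 H
  1 × N (aromatic): no H
  Total hydrogens = 11.
Molecular formula: C13H11N

C13H11N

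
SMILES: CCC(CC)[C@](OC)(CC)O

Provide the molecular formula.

C9H20O2

Heavy atoms from the SMILES: 9 C, 2 O.
Implicit hydrogens by atom environment:
  4 × C: 3 H each → 12
  3 × C: 2 H each → 6
  1 × C: 1 H
  1 × C: no H
  1 × O: 1 H
  1 × O: no H
  Total hydrogens = 20.
Molecular formula: C9H20O2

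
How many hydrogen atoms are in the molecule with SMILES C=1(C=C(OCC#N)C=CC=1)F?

6

Hydrogens are implicit in SMILES; fill each atom to its normal valence:
  4 × C (aromatic): 1 H each → 4
  2 × C (aromatic): no H
  1 × C: 2 H
  1 × C: no H
  1 × F: no H
  1 × N: no H
  1 × O: no H
  Total hydrogens = 6.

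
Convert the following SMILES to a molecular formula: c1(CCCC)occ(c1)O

C8H12O2

Heavy atoms from the SMILES: 8 C, 2 O.
Implicit hydrogens by atom environment:
  3 × C: 2 H each → 6
  2 × C (aromatic): 1 H each → 2
  2 × C (aromatic): no H
  1 × C: 3 H
  1 × O: 1 H
  1 × O (aromatic): no H
  Total hydrogens = 12.
Molecular formula: C8H12O2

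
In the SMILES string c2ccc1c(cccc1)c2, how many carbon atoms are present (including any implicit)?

10

The symbol for carbon appears 10 times in the SMILES. Lowercase c denotes aromatic carbon and counts toward C.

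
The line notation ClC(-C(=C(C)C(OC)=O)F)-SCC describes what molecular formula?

Heavy atoms from the SMILES: 8 C, 1 Cl, 1 F, 2 O, 1 S.
Implicit hydrogens by atom environment:
  3 × C: 3 H each → 9
  3 × C: no H
  2 × O: no H
  1 × C: 2 H
  1 × C: 1 H
  1 × Cl: no H
  1 × F: no H
  1 × S: no H
  Total hydrogens = 12.
Molecular formula: C8H12ClFO2S

C8H12ClFO2S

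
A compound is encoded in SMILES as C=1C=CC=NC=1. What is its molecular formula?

C5H5N

Heavy atoms from the SMILES: 5 C, 1 N.
Implicit hydrogens by atom environment:
  5 × C (aromatic): 1 H each → 5
  1 × N (aromatic): no H
  Total hydrogens = 5.
Molecular formula: C5H5N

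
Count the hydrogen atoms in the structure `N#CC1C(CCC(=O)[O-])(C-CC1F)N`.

12

Hydrogens are implicit in SMILES; fill each atom to its normal valence:
  4 × C: 2 H each → 8
  3 × C: no H
  2 × C: 1 H each → 2
  1 × F: no H
  1 × N: 2 H
  1 × N: no H
  1 × O: no H
  1 × O (charge -1): no H
  Total hydrogens = 12.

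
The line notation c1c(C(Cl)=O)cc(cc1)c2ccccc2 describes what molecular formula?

Heavy atoms from the SMILES: 13 C, 1 Cl, 1 O.
Implicit hydrogens by atom environment:
  9 × C (aromatic): 1 H each → 9
  3 × C (aromatic): no H
  1 × C: no H
  1 × Cl: no H
  1 × O: no H
  Total hydrogens = 9.
Molecular formula: C13H9ClO

C13H9ClO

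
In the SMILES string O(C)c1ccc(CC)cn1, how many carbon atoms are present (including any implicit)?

8

The symbol for carbon appears 8 times in the SMILES. Lowercase c denotes aromatic carbon and counts toward C.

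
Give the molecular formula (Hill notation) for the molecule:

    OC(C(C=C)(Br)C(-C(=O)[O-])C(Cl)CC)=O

C9H11BrClO4-

Heavy atoms from the SMILES: 1 Br, 9 C, 1 Cl, 4 O.
Implicit hydrogens by atom environment:
  3 × C: 1 H each → 3
  3 × C: no H
  2 × C: 2 H each → 4
  2 × O: no H
  1 × Br: no H
  1 × C: 3 H
  1 × Cl: no H
  1 × O: 1 H
  1 × O (charge -1): no H
  Total hydrogens = 11.
Net charge -1.
Molecular formula: C9H11BrClO4-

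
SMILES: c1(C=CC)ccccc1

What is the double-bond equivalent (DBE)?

Molecular formula from the SMILES: C9H10.
DoU = (2C + 2 + N − H − X)/2 = (2·9 + 2 + 0 − 10 − 0)/2 = 10/2 = 5.
(Structurally: 1 ring(s) + 4 π bond(s) = 5.)

5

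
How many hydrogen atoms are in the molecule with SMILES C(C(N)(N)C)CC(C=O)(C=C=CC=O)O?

Hydrogens are implicit in SMILES; fill each atom to its normal valence:
  4 × C: 1 H each → 4
  3 × C: no H
  2 × C: 2 H each → 4
  2 × N: 2 H each → 4
  2 × O: no H
  1 × C: 3 H
  1 × O: 1 H
  Total hydrogens = 16.

16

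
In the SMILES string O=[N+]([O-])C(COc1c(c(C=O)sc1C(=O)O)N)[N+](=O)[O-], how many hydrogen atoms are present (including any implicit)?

Hydrogens are implicit in SMILES; fill each atom to its normal valence:
  5 × O: no H
  4 × C (aromatic): no H
  2 × C: 1 H each → 2
  2 × N (charge +1): no H
  2 × O (charge -1): no H
  1 × C: 2 H
  1 × C: no H
  1 × N: 2 H
  1 × O: 1 H
  1 × S (aromatic): no H
  Total hydrogens = 7.

7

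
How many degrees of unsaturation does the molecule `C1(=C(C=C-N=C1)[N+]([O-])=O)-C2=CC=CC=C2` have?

9

Molecular formula from the SMILES: C11H8N2O2.
DoU = (2C + 2 + N − H − X)/2 = (2·11 + 2 + 2 − 8 − 0)/2 = 18/2 = 9.
(Structurally: 2 ring(s) + 7 π bond(s) = 9.)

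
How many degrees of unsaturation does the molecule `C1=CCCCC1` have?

2

Molecular formula from the SMILES: C6H10.
DoU = (2C + 2 + N − H − X)/2 = (2·6 + 2 + 0 − 10 − 0)/2 = 4/2 = 2.
(Structurally: 1 ring(s) + 1 π bond(s) = 2.)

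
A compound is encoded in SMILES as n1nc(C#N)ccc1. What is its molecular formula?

C5H3N3

Heavy atoms from the SMILES: 5 C, 3 N.
Implicit hydrogens by atom environment:
  3 × C (aromatic): 1 H each → 3
  2 × N (aromatic): no H
  1 × C (aromatic): no H
  1 × C: no H
  1 × N: no H
  Total hydrogens = 3.
Molecular formula: C5H3N3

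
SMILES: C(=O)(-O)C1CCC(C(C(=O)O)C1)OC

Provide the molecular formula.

C9H14O5

Heavy atoms from the SMILES: 9 C, 5 O.
Implicit hydrogens by atom environment:
  3 × C: 2 H each → 6
  3 × C: 1 H each → 3
  3 × O: no H
  2 × C: no H
  2 × O: 1 H each → 2
  1 × C: 3 H
  Total hydrogens = 14.
Molecular formula: C9H14O5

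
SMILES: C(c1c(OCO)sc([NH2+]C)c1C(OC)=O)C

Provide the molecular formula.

C10H16NO4S+

Heavy atoms from the SMILES: 10 C, 1 N, 4 O, 1 S.
Implicit hydrogens by atom environment:
  4 × C (aromatic): no H
  3 × C: 3 H each → 9
  3 × O: no H
  2 × C: 2 H each → 4
  1 × C: no H
  1 × N (charge +1): 2 H
  1 × O: 1 H
  1 × S (aromatic): no H
  Total hydrogens = 16.
Net charge +1.
Molecular formula: C10H16NO4S+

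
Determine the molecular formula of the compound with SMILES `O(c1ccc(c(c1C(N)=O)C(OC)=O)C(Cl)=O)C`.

C11H10ClNO5

Heavy atoms from the SMILES: 11 C, 1 Cl, 1 N, 5 O.
Implicit hydrogens by atom environment:
  5 × O: no H
  4 × C (aromatic): no H
  3 × C: no H
  2 × C: 3 H each → 6
  2 × C (aromatic): 1 H each → 2
  1 × Cl: no H
  1 × N: 2 H
  Total hydrogens = 10.
Molecular formula: C11H10ClNO5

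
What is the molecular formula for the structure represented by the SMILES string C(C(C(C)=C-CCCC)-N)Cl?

Heavy atoms from the SMILES: 9 C, 1 Cl, 1 N.
Implicit hydrogens by atom environment:
  4 × C: 2 H each → 8
  2 × C: 3 H each → 6
  2 × C: 1 H each → 2
  1 × C: no H
  1 × Cl: no H
  1 × N: 2 H
  Total hydrogens = 18.
Molecular formula: C9H18ClN

C9H18ClN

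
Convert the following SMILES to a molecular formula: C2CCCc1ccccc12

C10H12

Heavy atoms from the SMILES: 10 C.
Implicit hydrogens by atom environment:
  4 × C: 2 H each → 8
  4 × C (aromatic): 1 H each → 4
  2 × C (aromatic): no H
  Total hydrogens = 12.
Molecular formula: C10H12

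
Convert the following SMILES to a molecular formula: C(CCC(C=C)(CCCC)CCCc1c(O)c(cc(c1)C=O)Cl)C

Heavy atoms from the SMILES: 21 C, 1 Cl, 2 O.
Implicit hydrogens by atom environment:
  10 × C: 2 H each → 20
  4 × C (aromatic): no H
  2 × C: 3 H each → 6
  2 × C (aromatic): 1 H each → 2
  2 × C: 1 H each → 2
  1 × C: no H
  1 × Cl: no H
  1 × O: 1 H
  1 × O: no H
  Total hydrogens = 31.
Molecular formula: C21H31ClO2

C21H31ClO2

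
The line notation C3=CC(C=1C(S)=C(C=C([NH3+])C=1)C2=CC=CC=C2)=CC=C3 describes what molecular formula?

Heavy atoms from the SMILES: 18 C, 1 N, 1 S.
Implicit hydrogens by atom environment:
  12 × C (aromatic): 1 H each → 12
  6 × C (aromatic): no H
  1 × N (charge +1): 3 H
  1 × S: 1 H
  Total hydrogens = 16.
Net charge +1.
Molecular formula: C18H16NS+

C18H16NS+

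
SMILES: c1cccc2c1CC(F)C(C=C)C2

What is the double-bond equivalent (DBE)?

Molecular formula from the SMILES: C12H13F.
DoU = (2C + 2 + N − H − X)/2 = (2·12 + 2 + 0 − 13 − 1)/2 = 12/2 = 6.
(Structurally: 2 ring(s) + 4 π bond(s) = 6.)

6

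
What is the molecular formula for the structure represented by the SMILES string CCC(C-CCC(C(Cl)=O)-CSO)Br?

C9H16BrClO2S

Heavy atoms from the SMILES: 1 Br, 9 C, 1 Cl, 2 O, 1 S.
Implicit hydrogens by atom environment:
  5 × C: 2 H each → 10
  2 × C: 1 H each → 2
  1 × Br: no H
  1 × C: 3 H
  1 × C: no H
  1 × Cl: no H
  1 × O: 1 H
  1 × O: no H
  1 × S: no H
  Total hydrogens = 16.
Molecular formula: C9H16BrClO2S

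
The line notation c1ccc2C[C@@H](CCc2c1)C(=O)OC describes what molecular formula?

Heavy atoms from the SMILES: 12 C, 2 O.
Implicit hydrogens by atom environment:
  4 × C (aromatic): 1 H each → 4
  3 × C: 2 H each → 6
  2 × C (aromatic): no H
  2 × O: no H
  1 × C: 3 H
  1 × C: 1 H
  1 × C: no H
  Total hydrogens = 14.
Molecular formula: C12H14O2

C12H14O2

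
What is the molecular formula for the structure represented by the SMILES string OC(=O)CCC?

Heavy atoms from the SMILES: 4 C, 2 O.
Implicit hydrogens by atom environment:
  2 × C: 2 H each → 4
  1 × C: 3 H
  1 × C: no H
  1 × O: 1 H
  1 × O: no H
  Total hydrogens = 8.
Molecular formula: C4H8O2

C4H8O2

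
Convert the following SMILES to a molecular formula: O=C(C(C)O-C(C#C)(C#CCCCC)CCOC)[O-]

Heavy atoms from the SMILES: 15 C, 4 O.
Implicit hydrogens by atom environment:
  5 × C: 2 H each → 10
  5 × C: no H
  3 × C: 3 H each → 9
  3 × O: no H
  2 × C: 1 H each → 2
  1 × O (charge -1): no H
  Total hydrogens = 21.
Net charge -1.
Molecular formula: C15H21O4-

C15H21O4-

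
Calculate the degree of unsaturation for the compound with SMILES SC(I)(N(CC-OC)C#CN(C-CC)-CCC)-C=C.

3

Molecular formula from the SMILES: C14H25IN2OS.
DoU = (2C + 2 + N − H − X)/2 = (2·14 + 2 + 2 − 25 − 1)/2 = 6/2 = 3.
(Structurally: 0 ring(s) + 3 π bond(s) = 3.)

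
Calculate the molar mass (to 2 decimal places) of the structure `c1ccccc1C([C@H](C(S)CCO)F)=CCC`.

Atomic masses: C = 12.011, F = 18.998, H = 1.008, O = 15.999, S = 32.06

254.36

Molecular formula: C14H19FOS.
M = 14×12.011 + 1×18.998 + 19×1.008 + 1×15.999 + 1×32.06 = 254.36 g/mol.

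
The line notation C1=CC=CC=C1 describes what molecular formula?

C6H6

Heavy atoms from the SMILES: 6 C.
Implicit hydrogens by atom environment:
  6 × C (aromatic): 1 H each → 6
  Total hydrogens = 6.
Molecular formula: C6H6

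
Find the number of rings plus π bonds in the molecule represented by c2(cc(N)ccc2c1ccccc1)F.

8

Molecular formula from the SMILES: C12H10FN.
DoU = (2C + 2 + N − H − X)/2 = (2·12 + 2 + 1 − 10 − 1)/2 = 16/2 = 8.
(Structurally: 2 ring(s) + 6 π bond(s) = 8.)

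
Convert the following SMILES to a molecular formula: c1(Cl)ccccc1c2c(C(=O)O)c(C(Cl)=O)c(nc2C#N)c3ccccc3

Heavy atoms from the SMILES: 20 C, 2 Cl, 2 N, 3 O.
Implicit hydrogens by atom environment:
  9 × C (aromatic): 1 H each → 9
  8 × C (aromatic): no H
  3 × C: no H
  2 × Cl: no H
  2 × O: no H
  1 × N (aromatic): no H
  1 × N: no H
  1 × O: 1 H
  Total hydrogens = 10.
Molecular formula: C20H10Cl2N2O3

C20H10Cl2N2O3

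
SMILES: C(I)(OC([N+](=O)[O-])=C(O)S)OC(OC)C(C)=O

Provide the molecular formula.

C7H10INO7S

Heavy atoms from the SMILES: 7 C, 1 I, 1 N, 7 O, 1 S.
Implicit hydrogens by atom environment:
  5 × O: no H
  3 × C: no H
  2 × C: 3 H each → 6
  2 × C: 1 H each → 2
  1 × I: no H
  1 × N (charge +1): no H
  1 × O: 1 H
  1 × O (charge -1): no H
  1 × S: 1 H
  Total hydrogens = 10.
Molecular formula: C7H10INO7S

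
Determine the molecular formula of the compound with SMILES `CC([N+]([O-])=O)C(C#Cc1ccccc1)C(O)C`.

C13H15NO3

Heavy atoms from the SMILES: 13 C, 1 N, 3 O.
Implicit hydrogens by atom environment:
  5 × C (aromatic): 1 H each → 5
  3 × C: 1 H each → 3
  2 × C: 3 H each → 6
  2 × C: no H
  1 × C (aromatic): no H
  1 × N (charge +1): no H
  1 × O: 1 H
  1 × O: no H
  1 × O (charge -1): no H
  Total hydrogens = 15.
Molecular formula: C13H15NO3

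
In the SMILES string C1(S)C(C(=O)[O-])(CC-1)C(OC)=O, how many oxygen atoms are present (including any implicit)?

The symbol for oxygen appears 4 times in the SMILES.

4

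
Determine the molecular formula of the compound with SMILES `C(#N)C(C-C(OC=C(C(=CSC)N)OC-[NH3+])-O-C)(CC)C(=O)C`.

Heavy atoms from the SMILES: 15 C, 3 N, 4 O, 1 S.
Implicit hydrogens by atom environment:
  5 × C: no H
  4 × C: 3 H each → 12
  4 × O: no H
  3 × C: 2 H each → 6
  3 × C: 1 H each → 3
  1 × N (charge +1): 3 H
  1 × N: 2 H
  1 × N: no H
  1 × S: no H
  Total hydrogens = 26.
Net charge +1.
Molecular formula: C15H26N3O4S+

C15H26N3O4S+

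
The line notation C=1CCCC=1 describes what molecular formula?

C5H8

Heavy atoms from the SMILES: 5 C.
Implicit hydrogens by atom environment:
  3 × C: 2 H each → 6
  2 × C: 1 H each → 2
  Total hydrogens = 8.
Molecular formula: C5H8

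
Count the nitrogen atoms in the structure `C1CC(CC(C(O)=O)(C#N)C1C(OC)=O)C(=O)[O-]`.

1

The symbol for nitrogen appears 1 time in the SMILES.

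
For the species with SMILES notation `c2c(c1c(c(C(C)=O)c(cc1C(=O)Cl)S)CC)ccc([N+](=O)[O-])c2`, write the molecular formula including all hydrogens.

C17H14ClNO4S

Heavy atoms from the SMILES: 17 C, 1 Cl, 1 N, 4 O, 1 S.
Implicit hydrogens by atom environment:
  7 × C (aromatic): no H
  5 × C (aromatic): 1 H each → 5
  3 × O: no H
  2 × C: 3 H each → 6
  2 × C: no H
  1 × C: 2 H
  1 × Cl: no H
  1 × N (charge +1): no H
  1 × O (charge -1): no H
  1 × S: 1 H
  Total hydrogens = 14.
Molecular formula: C17H14ClNO4S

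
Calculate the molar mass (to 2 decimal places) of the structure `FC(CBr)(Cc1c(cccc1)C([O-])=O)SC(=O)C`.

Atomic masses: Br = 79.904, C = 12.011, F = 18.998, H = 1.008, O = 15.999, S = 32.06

334.18

Molecular formula: C12H11BrFO3S-.
M = 1×79.904 + 12×12.011 + 1×18.998 + 11×1.008 + 3×15.999 + 1×32.06 = 334.18 g/mol.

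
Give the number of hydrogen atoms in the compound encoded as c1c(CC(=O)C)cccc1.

10

Hydrogens are implicit in SMILES; fill each atom to its normal valence:
  5 × C (aromatic): 1 H each → 5
  1 × C: 3 H
  1 × C: 2 H
  1 × C (aromatic): no H
  1 × C: no H
  1 × O: no H
  Total hydrogens = 10.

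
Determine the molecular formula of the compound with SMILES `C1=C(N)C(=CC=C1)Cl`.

C6H6ClN

Heavy atoms from the SMILES: 6 C, 1 Cl, 1 N.
Implicit hydrogens by atom environment:
  4 × C (aromatic): 1 H each → 4
  2 × C (aromatic): no H
  1 × Cl: no H
  1 × N: 2 H
  Total hydrogens = 6.
Molecular formula: C6H6ClN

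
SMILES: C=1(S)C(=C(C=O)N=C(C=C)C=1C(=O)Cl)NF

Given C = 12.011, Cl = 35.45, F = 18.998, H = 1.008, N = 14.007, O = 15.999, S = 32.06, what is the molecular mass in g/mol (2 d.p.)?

260.67

Molecular formula: C9H6ClFN2O2S.
M = 9×12.011 + 1×35.45 + 1×18.998 + 6×1.008 + 2×14.007 + 2×15.999 + 1×32.06 = 260.67 g/mol.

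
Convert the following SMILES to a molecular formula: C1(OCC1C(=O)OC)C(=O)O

C6H8O5

Heavy atoms from the SMILES: 6 C, 5 O.
Implicit hydrogens by atom environment:
  4 × O: no H
  2 × C: 1 H each → 2
  2 × C: no H
  1 × C: 3 H
  1 × C: 2 H
  1 × O: 1 H
  Total hydrogens = 8.
Molecular formula: C6H8O5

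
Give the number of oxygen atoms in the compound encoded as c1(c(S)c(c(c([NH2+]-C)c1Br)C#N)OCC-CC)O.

2

The symbol for oxygen appears 2 times in the SMILES.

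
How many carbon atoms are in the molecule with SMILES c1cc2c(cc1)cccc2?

10

The symbol for carbon appears 10 times in the SMILES. Lowercase c denotes aromatic carbon and counts toward C.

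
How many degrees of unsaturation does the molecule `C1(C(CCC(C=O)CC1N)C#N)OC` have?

4

Molecular formula from the SMILES: C10H16N2O2.
DoU = (2C + 2 + N − H − X)/2 = (2·10 + 2 + 2 − 16 − 0)/2 = 8/2 = 4.
(Structurally: 1 ring(s) + 3 π bond(s) = 4.)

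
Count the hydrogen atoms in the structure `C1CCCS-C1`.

Hydrogens are implicit in SMILES; fill each atom to its normal valence:
  5 × C: 2 H each → 10
  1 × S: no H
  Total hydrogens = 10.

10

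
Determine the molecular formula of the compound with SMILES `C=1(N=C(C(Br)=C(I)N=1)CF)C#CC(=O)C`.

Heavy atoms from the SMILES: 1 Br, 9 C, 1 F, 1 I, 2 N, 1 O.
Implicit hydrogens by atom environment:
  4 × C (aromatic): no H
  3 × C: no H
  2 × N (aromatic): no H
  1 × Br: no H
  1 × C: 3 H
  1 × C: 2 H
  1 × F: no H
  1 × I: no H
  1 × O: no H
  Total hydrogens = 5.
Molecular formula: C9H5BrFIN2O

C9H5BrFIN2O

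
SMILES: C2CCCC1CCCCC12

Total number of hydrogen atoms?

18

Hydrogens are implicit in SMILES; fill each atom to its normal valence:
  8 × C: 2 H each → 16
  2 × C: 1 H each → 2
  Total hydrogens = 18.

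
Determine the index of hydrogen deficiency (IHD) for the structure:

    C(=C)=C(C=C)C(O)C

3

Molecular formula from the SMILES: C7H10O.
DoU = (2C + 2 + N − H − X)/2 = (2·7 + 2 + 0 − 10 − 0)/2 = 6/2 = 3.
(Structurally: 0 ring(s) + 3 π bond(s) = 3.)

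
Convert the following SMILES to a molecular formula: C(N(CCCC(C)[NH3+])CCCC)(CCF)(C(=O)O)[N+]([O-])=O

C13H27FN3O4+

Heavy atoms from the SMILES: 13 C, 1 F, 3 N, 4 O.
Implicit hydrogens by atom environment:
  8 × C: 2 H each → 16
  2 × C: 3 H each → 6
  2 × C: no H
  2 × O: no H
  1 × C: 1 H
  1 × F: no H
  1 × N (charge +1): 3 H
  1 × N: no H
  1 × N (charge +1): no H
  1 × O: 1 H
  1 × O (charge -1): no H
  Total hydrogens = 27.
Net charge +1.
Molecular formula: C13H27FN3O4+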